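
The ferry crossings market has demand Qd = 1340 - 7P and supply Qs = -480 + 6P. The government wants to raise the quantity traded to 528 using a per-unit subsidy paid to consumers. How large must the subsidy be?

At Q = 528, invert demand for the buyer price: Pb = (1340 − 528)/7 = 116; invert supply for the seller price: Ps = (528 − (-480))/6 = 168.
The subsidy must fill the gap: s = Ps − Pb = 168 − 116 = 52.

Required subsidy s = 52 per unit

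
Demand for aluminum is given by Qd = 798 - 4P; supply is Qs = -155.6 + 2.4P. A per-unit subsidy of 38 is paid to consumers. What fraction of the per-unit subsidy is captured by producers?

Producer share = 0.625

Pre-subsidy: 798 - 4P = -155.6 + 2.4P gives P* = 149, Q* = 202.
With the rebate, buyers effectively pay Pb = Ps − 38, where Ps is the price sellers receive.
Demand in terms of Ps becomes Qd = 798 − 4(Ps − 38) = 950 - 4Ps. Setting this equal to supply: 950 - 4Ps = -155.6 + 2.4Ps, so Ps = 172.75.
Buyers pay Pb = 172.75 − 38 = 134.75; Q' = -155.6 + 2.4·172.75 = 259.
Buyers' price falls by P* − Pb = 149 − 134.75 = 14.25; sellers' price rises by Ps − P* = 172.75 − 149 = 23.75.
So producers capture 23.75/38 = 0.625 of each unit of subsidy.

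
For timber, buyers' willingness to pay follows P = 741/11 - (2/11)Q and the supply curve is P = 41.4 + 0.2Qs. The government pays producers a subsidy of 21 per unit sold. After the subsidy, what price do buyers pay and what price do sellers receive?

Buyers pay 45; sellers receive 66

Pre-subsidy: 741/11 - (2/11)Q = 41.4 + 0.2Q gives Q* = 68 and P* = 55.
With the subsidy, sellers receive Ps = Pb + 21 for each unit, where Pb is the price buyers pay.
On the curves, Pb = 741/11 - (2/11)Q and Ps = 41.4 + 0.2Q; the wedge Ps − Pb = 21 gives 41.4 + 0.2Q − (741/11 - (2/11)Q) = 21, so Q' = 123.
Then Pb = 741/11 − (2/11)·123 = 45 and Ps = 41.4 + 0.2·123 = 66.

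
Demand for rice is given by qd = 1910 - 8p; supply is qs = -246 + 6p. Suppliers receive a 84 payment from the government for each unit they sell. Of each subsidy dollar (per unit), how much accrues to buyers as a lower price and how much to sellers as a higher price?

Pre-subsidy: 1910 - 8p = -246 + 6p gives p* = 154, q* = 678.
With the subsidy, sellers receive ps = pb + 84 for each unit, where pb is the price buyers pay.
Supply in terms of pb becomes qs = -246 + 6(pb + 84) = 258 + 6pb. Setting this equal to demand: 1910 - 8pb = 258 + 6pb, so pb = 118.
Sellers receive ps = 118 + 84 = 202; q' = 1910 − 8·118 = 966.
Buyers' price falls by p* − pb = 154 − 118 = 36; sellers' price rises by ps − p* = 202 − 154 = 48.

Buyers gain 36 per unit; sellers gain 48 per unit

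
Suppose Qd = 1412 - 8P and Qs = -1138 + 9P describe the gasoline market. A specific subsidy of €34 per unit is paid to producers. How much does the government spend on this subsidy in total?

Pre-subsidy: 1412 - 8P = -1138 + 9P gives P* = 150, Q* = 212.
With the subsidy, sellers receive Ps = Pb + 34 for each unit, where Pb is the price buyers pay.
Supply in terms of Pb becomes Qs = -1138 + 9(Pb + 34) = -832 + 9Pb. Setting this equal to demand: 1412 - 8Pb = -832 + 9Pb, so Pb = 132.
Sellers receive Ps = 132 + 34 = 166; Q' = 1412 − 8·132 = 356.
Government outlay = subsidy × quantity = 34 × 356 = 12104.

Government cost = €12104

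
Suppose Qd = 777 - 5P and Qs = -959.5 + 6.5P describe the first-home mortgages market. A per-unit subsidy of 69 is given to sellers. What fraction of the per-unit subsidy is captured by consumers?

Consumer share = 13/23

Pre-subsidy: 777 - 5P = -959.5 + 6.5P gives P* = 151, Q* = 22.
With the subsidy, sellers receive Ps = Pb + 69 for each unit, where Pb is the price buyers pay.
Supply in terms of Pb becomes Qs = -959.5 + 6.5(Pb + 69) = -511 + 6.5Pb. Setting this equal to demand: 777 - 5Pb = -511 + 6.5Pb, so Pb = 112.
Sellers receive Ps = 112 + 69 = 181; Q' = 777 − 5·112 = 217.
Buyers' price falls by P* − Pb = 151 − 112 = 39; sellers' price rises by Ps − P* = 181 − 151 = 30.
So consumers capture 39/69 = 13/23 of each unit of subsidy.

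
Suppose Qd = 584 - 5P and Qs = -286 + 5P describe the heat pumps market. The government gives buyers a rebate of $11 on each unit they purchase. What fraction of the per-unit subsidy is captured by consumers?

Pre-subsidy: 584 - 5P = -286 + 5P gives P* = 87, Q* = 149.
With the rebate, buyers effectively pay Pb = Ps − 11, where Ps is the price sellers receive.
Demand in terms of Ps becomes Qd = 584 − 5(Ps − 11) = 639 - 5Ps. Setting this equal to supply: 639 - 5Ps = -286 + 5Ps, so Ps = 92.5.
Buyers pay Pb = 92.5 − 11 = 81.5; Q' = -286 + 5·92.5 = 176.5.
Buyers' price falls by P* − Pb = 87 − 81.5 = 5.5; sellers' price rises by Ps − P* = 92.5 − 87 = 5.5.
So consumers capture 5.5/11 = 0.5 of each unit of subsidy.

Consumer share = 0.5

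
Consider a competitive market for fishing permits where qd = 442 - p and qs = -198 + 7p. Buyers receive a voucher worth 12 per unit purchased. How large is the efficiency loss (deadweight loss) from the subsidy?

Deadweight loss = 63

Pre-subsidy: 442 - p = -198 + 7p gives p* = 80, q* = 362.
With the rebate, buyers effectively pay pb = ps − 12, where ps is the price sellers receive.
Demand in terms of ps becomes qd = 442 − 1(ps − 12) = 454 - ps. Setting this equal to supply: 454 - ps = -198 + 7ps, so ps = 81.5.
Buyers pay pb = 81.5 − 12 = 69.5; q' = -198 + 7·81.5 = 372.5.
The subsidy expands output by 372.5 − 362 = 10.5 past the efficient level; on those units the gap between marginal cost and willingness to pay runs from 0 up to 12.
DWL = ½ × 12 × 10.5 = 63.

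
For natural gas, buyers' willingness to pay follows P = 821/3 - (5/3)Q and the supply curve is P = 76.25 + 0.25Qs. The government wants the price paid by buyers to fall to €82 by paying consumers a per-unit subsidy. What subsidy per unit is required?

At a buyer price of 82, quantity demanded is 164.2 − 0.6·82 = 115.
Sellers supply 115 only when they receive Ps = 76.25 + 0.25·115 = 105.
s = Ps − Pb = 105 − 82 = 23.

Required subsidy s = €23 per unit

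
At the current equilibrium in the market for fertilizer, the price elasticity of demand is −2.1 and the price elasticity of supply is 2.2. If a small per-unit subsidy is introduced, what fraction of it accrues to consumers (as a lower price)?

For a small subsidy around the equilibrium, the benefit split depends on the relative slopes, which at a point are proportional to the elasticities.
Buyer share = εs/(εs + |εd|) = 2.2/(2.2 + 2.1) = 22/43; seller share = |εd|/(εs + |εd|) = 21/43.

Consumer share = 22/43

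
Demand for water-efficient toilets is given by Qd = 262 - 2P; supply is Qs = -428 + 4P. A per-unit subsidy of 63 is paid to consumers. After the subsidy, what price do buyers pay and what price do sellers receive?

Pre-subsidy: 262 - 2P = -428 + 4P gives P* = 115, Q* = 32.
With the rebate, buyers effectively pay Pb = Ps − 63, where Ps is the price sellers receive.
Demand in terms of Ps becomes Qd = 262 − 2(Ps − 63) = 388 - 2Ps. Setting this equal to supply: 388 - 2Ps = -428 + 4Ps, so Ps = 136.
Buyers pay Pb = 136 − 63 = 73; Q' = -428 + 4·136 = 116.

Buyers pay 73; sellers receive 136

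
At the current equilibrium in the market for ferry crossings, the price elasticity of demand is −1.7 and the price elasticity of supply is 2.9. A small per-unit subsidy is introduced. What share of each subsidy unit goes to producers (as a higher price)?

Producer share = 17/46

For a small subsidy around the equilibrium, the benefit split depends on the relative slopes, which at a point are proportional to the elasticities.
Buyer share = εs/(εs + |εd|) = 2.9/(2.9 + 1.7) = 29/46; seller share = |εd|/(εs + |εd|) = 17/46.
So producers capture 17/46 of the subsidy.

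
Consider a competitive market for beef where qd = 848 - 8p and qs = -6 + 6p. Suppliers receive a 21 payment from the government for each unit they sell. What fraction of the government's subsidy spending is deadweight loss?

Pre-subsidy: 848 - 8p = -6 + 6p gives p* = 61, q* = 360.
With the subsidy, sellers receive ps = pb + 21 for each unit, where pb is the price buyers pay.
Supply in terms of pb becomes qs = -6 + 6(pb + 21) = 120 + 6pb. Setting this equal to demand: 848 - 8pb = 120 + 6pb, so pb = 52.
Sellers receive ps = 52 + 21 = 73; q' = 848 − 8·52 = 432.
ΔCS = ½(360 + 432)(61 − 52) = 3564; ΔPS = ½(360 + 432)(73 − 61) = 4752.
Government spending = 21 × 432 = 9072.
DWL = ½ × 21 × (432 − 360) = 756; fraction = 756 / 9072 = 1/12.

DWL / government spending = 1/12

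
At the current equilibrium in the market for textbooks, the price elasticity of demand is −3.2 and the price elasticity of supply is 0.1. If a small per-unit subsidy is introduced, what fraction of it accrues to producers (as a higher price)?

Producer share = 32/33

For a small subsidy around the equilibrium, the benefit split depends on the relative slopes, which at a point are proportional to the elasticities.
Buyer share = εs/(εs + |εd|) = 0.1/(0.1 + 3.2) = 1/33; seller share = |εd|/(εs + |εd|) = 32/33.
So producers capture 32/33 of the subsidy.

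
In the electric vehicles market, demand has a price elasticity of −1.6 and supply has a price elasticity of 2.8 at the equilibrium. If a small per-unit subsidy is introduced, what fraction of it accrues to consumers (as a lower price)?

Consumer share = 7/11

For a small subsidy around the equilibrium, the benefit split depends on the relative slopes, which at a point are proportional to the elasticities.
Buyer share = εs/(εs + |εd|) = 2.8/(2.8 + 1.6) = 7/11; seller share = |εd|/(εs + |εd|) = 4/11.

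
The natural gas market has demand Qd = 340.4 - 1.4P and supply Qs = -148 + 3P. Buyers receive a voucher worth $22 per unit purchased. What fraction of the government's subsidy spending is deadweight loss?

DWL / government spending = 21/412

Pre-subsidy: 340.4 - 1.4P = -148 + 3P gives P* = 111, Q* = 185.
With the rebate, buyers effectively pay Pb = Ps − 22, where Ps is the price sellers receive.
Demand in terms of Ps becomes Qd = 340.4 − 1.4(Ps − 22) = 371.2 - 1.4Ps. Setting this equal to supply: 371.2 - 1.4Ps = -148 + 3Ps, so Ps = 118.
Buyers pay Pb = 118 − 22 = 96; Q' = -148 + 3·118 = 206.
ΔCS = ½(185 + 206)(111 − 96) = 2932.5; ΔPS = ½(185 + 206)(118 − 111) = 1368.5.
Government spending = 22 × 206 = 4532.
DWL = ½ × 22 × (206 − 185) = 231; fraction = 231 / 4532 = 21/412.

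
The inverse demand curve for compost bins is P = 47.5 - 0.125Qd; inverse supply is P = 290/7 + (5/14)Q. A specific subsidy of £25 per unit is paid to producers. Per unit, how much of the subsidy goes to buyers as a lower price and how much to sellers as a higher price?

Pre-subsidy: 47.5 - 0.125Q = 290/7 + (5/14)Q gives Q* = 340/27 and P* = 1240/27.
With the subsidy, sellers receive Ps = Pb + 25 for each unit, where Pb is the price buyers pay.
On the curves, Pb = 47.5 - 0.125Q and Ps = 290/7 + (5/14)Q; the wedge Ps − Pb = 25 gives 290/7 + (5/14)Q − (47.5 - 0.125Q) = 25, so Q' = 580/9.
Then Pb = 47.5 − 0.125·(580/9) = 355/9 and Ps = 290/7 + (5/14)·(580/9) = 580/9.
Buyers' price falls by P* − Pb = 1240/27 − 355/9 = 175/27; sellers' price rises by Ps − P* = 580/9 − 1240/27 = 500/27.

Buyers gain 175/27 per unit; sellers gain 500/27 per unit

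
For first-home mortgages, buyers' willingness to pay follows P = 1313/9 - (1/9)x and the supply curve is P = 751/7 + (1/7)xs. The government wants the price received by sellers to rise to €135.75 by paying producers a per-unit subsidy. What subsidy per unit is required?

At a seller price of 135.75, quantity supplied is -751 + 7·135.75 = 199.25.
Buyers absorb 199.25 only when they pay Pb = 1313/9 − (1/9)·199.25 = 123.75.
s = Ps − Pb = 135.75 − 123.75 = 12.

Required subsidy s = €12 per unit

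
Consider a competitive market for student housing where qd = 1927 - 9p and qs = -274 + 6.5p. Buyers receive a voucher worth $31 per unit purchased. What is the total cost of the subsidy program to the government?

Pre-subsidy: 1927 - 9p = -274 + 6.5p gives p* = 142, q* = 649.
With the rebate, buyers effectively pay pb = ps − 31, where ps is the price sellers receive.
Demand in terms of ps becomes qd = 1927 − 9(ps − 31) = 2206 - 9ps. Setting this equal to supply: 2206 - 9ps = -274 + 6.5ps, so ps = 160.
Buyers pay pb = 160 − 31 = 129; q' = -274 + 6.5·160 = 766.
Government outlay = subsidy × quantity = 31 × 766 = 23746.

Government cost = $23746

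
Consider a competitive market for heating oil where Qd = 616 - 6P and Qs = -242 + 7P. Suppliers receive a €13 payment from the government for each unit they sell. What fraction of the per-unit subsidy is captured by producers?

Producer share = 6/13

Pre-subsidy: 616 - 6P = -242 + 7P gives P* = 66, Q* = 220.
With the subsidy, sellers receive Ps = Pb + 13 for each unit, where Pb is the price buyers pay.
Supply in terms of Pb becomes Qs = -242 + 7(Pb + 13) = -151 + 7Pb. Setting this equal to demand: 616 - 6Pb = -151 + 7Pb, so Pb = 59.
Sellers receive Ps = 59 + 13 = 72; Q' = 616 − 6·59 = 262.
Buyers' price falls by P* − Pb = 66 − 59 = 7; sellers' price rises by Ps − P* = 72 − 66 = 6.
So producers capture 6/13 = 6/13 of each unit of subsidy.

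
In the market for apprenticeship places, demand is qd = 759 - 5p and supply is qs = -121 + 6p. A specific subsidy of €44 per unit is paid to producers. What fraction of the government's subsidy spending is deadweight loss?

DWL / government spending = 60/479

Pre-subsidy: 759 - 5p = -121 + 6p gives p* = 80, q* = 359.
With the subsidy, sellers receive ps = pb + 44 for each unit, where pb is the price buyers pay.
Supply in terms of pb becomes qs = -121 + 6(pb + 44) = 143 + 6pb. Setting this equal to demand: 759 - 5pb = 143 + 6pb, so pb = 56.
Sellers receive ps = 56 + 44 = 100; q' = 759 − 5·56 = 479.
ΔCS = ½(359 + 479)(80 − 56) = 10056; ΔPS = ½(359 + 479)(100 − 80) = 8380.
Government spending = 44 × 479 = 21076.
DWL = ½ × 44 × (479 − 359) = 2640; fraction = 2640 / 21076 = 60/479.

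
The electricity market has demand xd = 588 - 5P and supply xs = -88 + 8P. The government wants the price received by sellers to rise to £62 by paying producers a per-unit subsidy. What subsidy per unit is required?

Required subsidy s = £26 per unit

At a seller price of 62, quantity supplied is -88 + 8·62 = 408.
Buyers absorb 408 only when they pay Pb with 588 − 5·Pb = 408, i.e. Pb = 36.
s = Ps − Pb = 62 − 36 = 26.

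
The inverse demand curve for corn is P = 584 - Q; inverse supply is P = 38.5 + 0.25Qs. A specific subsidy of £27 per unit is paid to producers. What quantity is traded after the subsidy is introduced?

Q' = 458

Pre-subsidy: 584 - Q = 38.5 + 0.25Q gives Q* = 436.4 and P* = 147.6.
With the subsidy, sellers receive Ps = Pb + 27 for each unit, where Pb is the price buyers pay.
On the curves, Pb = 584 - Q and Ps = 38.5 + 0.25Q; the wedge Ps − Pb = 27 gives 38.5 + 0.25Q − (584 - Q) = 27, so Q' = 458.
Then Pb = 584 − 1·458 = 126 and Ps = 38.5 + 0.25·458 = 153.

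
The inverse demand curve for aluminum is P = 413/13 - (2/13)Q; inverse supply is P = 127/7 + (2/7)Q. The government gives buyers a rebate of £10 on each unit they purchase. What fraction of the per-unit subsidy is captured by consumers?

Pre-subsidy: 413/13 - (2/13)Q = 127/7 + (2/7)Q gives Q* = 31 and P* = 27.
With the rebate, buyers effectively pay Pb = Ps − 10, where Ps is the price sellers receive.
On the curves, Pb = 413/13 - (2/13)Q and Ps = 127/7 + (2/7)Q; the wedge Ps − Pb = 10 gives 127/7 + (2/7)Q − (413/13 - (2/13)Q) = 10, so Q' = 53.75.
Then Pb = 413/13 − (2/13)·53.75 = 23.5 and Ps = 127/7 + (2/7)·53.75 = 33.5.
Buyers' price falls by P* − Pb = 27 − 23.5 = 3.5; sellers' price rises by Ps − P* = 33.5 − 27 = 6.5.
So consumers capture 3.5/10 = 0.35 of each unit of subsidy.

Consumer share = 0.35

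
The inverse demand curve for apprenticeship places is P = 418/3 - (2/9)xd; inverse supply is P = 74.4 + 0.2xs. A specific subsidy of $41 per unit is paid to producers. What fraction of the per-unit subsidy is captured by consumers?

Pre-subsidy: 418/3 - (2/9)x = 74.4 + 0.2x gives x* = 2922/19 and P* = 1998/19.
With the subsidy, sellers receive Ps = Pb + 41 for each unit, where Pb is the price buyers pay.
On the curves, Pb = 418/3 - (2/9)x and Ps = 74.4 + 0.2x; the wedge Ps − Pb = 41 gives 74.4 + 0.2x − (418/3 - (2/9)x) = 41, so x' = 4767/19.
Then Pb = 418/3 − (2/9)·(4767/19) = 1588/19 and Ps = 74.4 + 0.2·(4767/19) = 2367/19.
Buyers' price falls by P* − Pb = 1998/19 − 1588/19 = 410/19; sellers' price rises by Ps − P* = 2367/19 − 1998/19 = 369/19.
So consumers capture (410/19)/41 = 10/19 of each unit of subsidy.

Consumer share = 10/19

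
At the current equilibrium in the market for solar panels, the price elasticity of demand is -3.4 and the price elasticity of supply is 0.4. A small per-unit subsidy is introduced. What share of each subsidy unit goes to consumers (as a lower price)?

For a small subsidy around the equilibrium, the benefit split depends on the relative slopes, which at a point are proportional to the elasticities.
Buyer share = εs/(εs + |εd|) = 0.4/(0.4 + 3.4) = 2/19; seller share = |εd|/(εs + |εd|) = 17/19.

Consumer share = 2/19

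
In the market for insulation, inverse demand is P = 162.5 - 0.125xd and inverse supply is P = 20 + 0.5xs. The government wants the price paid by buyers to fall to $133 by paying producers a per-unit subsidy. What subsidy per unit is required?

At a buyer price of 133, quantity demanded is 1300 − 8·133 = 236.
Sellers supply 236 only when they receive Ps = 20 + 0.5·236 = 138.
s = Ps − Pb = 138 − 133 = 5.

Required subsidy s = $5 per unit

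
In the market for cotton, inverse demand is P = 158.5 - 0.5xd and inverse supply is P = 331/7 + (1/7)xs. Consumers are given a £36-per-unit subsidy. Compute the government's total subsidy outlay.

Government cost = £8244

Pre-subsidy: 158.5 - 0.5x = 331/7 + (1/7)x gives x* = 173 and P* = 72.
With the rebate, buyers effectively pay Pb = Ps − 36, where Ps is the price sellers receive.
On the curves, Pb = 158.5 - 0.5x and Ps = 331/7 + (1/7)x; the wedge Ps − Pb = 36 gives 331/7 + (1/7)x − (158.5 - 0.5x) = 36, so x' = 229.
Then Pb = 158.5 − 0.5·229 = 44 and Ps = 331/7 + (1/7)·229 = 80.
Government outlay = subsidy × quantity = 36 × 229 = 8244.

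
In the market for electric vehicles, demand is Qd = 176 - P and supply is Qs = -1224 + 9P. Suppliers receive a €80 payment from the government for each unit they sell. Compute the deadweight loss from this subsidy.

Deadweight loss = €2880

Pre-subsidy: 176 - P = -1224 + 9P gives P* = 140, Q* = 36.
With the subsidy, sellers receive Ps = Pb + 80 for each unit, where Pb is the price buyers pay.
Supply in terms of Pb becomes Qs = -1224 + 9(Pb + 80) = -504 + 9Pb. Setting this equal to demand: 176 - Pb = -504 + 9Pb, so Pb = 68.
Sellers receive Ps = 68 + 80 = 148; Q' = 176 − 1·68 = 108.
The subsidy expands output by 108 − 36 = 72 past the efficient level; on those units the gap between marginal cost and willingness to pay runs from 0 up to 80.
DWL = ½ × 80 × 72 = 2880.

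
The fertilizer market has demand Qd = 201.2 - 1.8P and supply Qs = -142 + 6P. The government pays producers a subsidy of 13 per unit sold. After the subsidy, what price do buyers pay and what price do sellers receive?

Pre-subsidy: 201.2 - 1.8P = -142 + 6P gives P* = 44, Q* = 122.
With the subsidy, sellers receive Ps = Pb + 13 for each unit, where Pb is the price buyers pay.
Supply in terms of Pb becomes Qs = -142 + 6(Pb + 13) = -64 + 6Pb. Setting this equal to demand: 201.2 - 1.8Pb = -64 + 6Pb, so Pb = 34.
Sellers receive Ps = 34 + 13 = 47; Q' = 201.2 − 1.8·34 = 140.

Buyers pay 34; sellers receive 47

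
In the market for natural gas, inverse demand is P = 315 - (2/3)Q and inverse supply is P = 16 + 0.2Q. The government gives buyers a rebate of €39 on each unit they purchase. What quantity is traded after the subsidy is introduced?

Q' = 390

Pre-subsidy: 315 - (2/3)Q = 16 + 0.2Q gives Q* = 345 and P* = 85.
With the rebate, buyers effectively pay Pb = Ps − 39, where Ps is the price sellers receive.
On the curves, Pb = 315 - (2/3)Q and Ps = 16 + 0.2Q; the wedge Ps − Pb = 39 gives 16 + 0.2Q − (315 - (2/3)Q) = 39, so Q' = 390.
Then Pb = 315 − (2/3)·390 = 55 and Ps = 16 + 0.2·390 = 94.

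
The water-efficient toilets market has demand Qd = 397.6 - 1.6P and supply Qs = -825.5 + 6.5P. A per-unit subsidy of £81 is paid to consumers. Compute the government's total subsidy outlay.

Pre-subsidy: 397.6 - 1.6P = -825.5 + 6.5P gives P* = 151, Q* = 156.
With the rebate, buyers effectively pay Pb = Ps − 81, where Ps is the price sellers receive.
Demand in terms of Ps becomes Qd = 397.6 − 1.6(Ps − 81) = 527.2 - 1.6Ps. Setting this equal to supply: 527.2 - 1.6Ps = -825.5 + 6.5Ps, so Ps = 167.
Buyers pay Pb = 167 − 81 = 86; Q' = -825.5 + 6.5·167 = 260.
Government outlay = subsidy × quantity = 81 × 260 = 21060.

Government cost = £21060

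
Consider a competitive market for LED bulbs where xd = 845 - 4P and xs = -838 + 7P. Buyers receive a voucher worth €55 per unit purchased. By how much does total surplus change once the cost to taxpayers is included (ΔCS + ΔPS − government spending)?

Pre-subsidy: 845 - 4P = -838 + 7P gives P* = 153, x* = 233.
With the rebate, buyers effectively pay Pb = Ps − 55, where Ps is the price sellers receive.
Demand in terms of Ps becomes xd = 845 − 4(Ps − 55) = 1065 - 4Ps. Setting this equal to supply: 1065 - 4Ps = -838 + 7Ps, so Ps = 173.
Buyers pay Pb = 173 − 55 = 118; x' = -838 + 7·173 = 373.
ΔCS = ½(233 + 373)(153 − 118) = 10605; ΔPS = ½(233 + 373)(173 − 153) = 6060.
Government spending = 55 × 373 = 20515.
Net change = 10605 + 6060 − 20515 = -3850. The loss equals the DWL triangle ½·55·140.

Net change in total surplus = -€3850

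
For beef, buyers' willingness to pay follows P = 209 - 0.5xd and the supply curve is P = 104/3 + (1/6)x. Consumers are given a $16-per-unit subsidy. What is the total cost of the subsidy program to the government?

Government cost = $4568

Pre-subsidy: 209 - 0.5x = 104/3 + (1/6)x gives x* = 261.5 and P* = 78.25.
With the rebate, buyers effectively pay Pb = Ps − 16, where Ps is the price sellers receive.
On the curves, Pb = 209 - 0.5x and Ps = 104/3 + (1/6)x; the wedge Ps − Pb = 16 gives 104/3 + (1/6)x − (209 - 0.5x) = 16, so x' = 285.5.
Then Pb = 209 − 0.5·285.5 = 66.25 and Ps = 104/3 + (1/6)·285.5 = 82.25.
Government outlay = subsidy × quantity = 16 × 285.5 = 4568.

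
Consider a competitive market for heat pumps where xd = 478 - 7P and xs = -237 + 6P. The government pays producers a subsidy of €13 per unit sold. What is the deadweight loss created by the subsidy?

Deadweight loss = €273

Pre-subsidy: 478 - 7P = -237 + 6P gives P* = 55, x* = 93.
With the subsidy, sellers receive Ps = Pb + 13 for each unit, where Pb is the price buyers pay.
Supply in terms of Pb becomes xs = -237 + 6(Pb + 13) = -159 + 6Pb. Setting this equal to demand: 478 - 7Pb = -159 + 6Pb, so Pb = 49.
Sellers receive Ps = 49 + 13 = 62; x' = 478 − 7·49 = 135.
The subsidy expands output by 135 − 93 = 42 past the efficient level; on those units the gap between marginal cost and willingness to pay runs from 0 up to 13.
DWL = ½ × 13 × 42 = 273.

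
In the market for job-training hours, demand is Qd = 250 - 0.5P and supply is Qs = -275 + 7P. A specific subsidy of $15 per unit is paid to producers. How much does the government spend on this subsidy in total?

Pre-subsidy: 250 - 0.5P = -275 + 7P gives P* = 70, Q* = 215.
With the subsidy, sellers receive Ps = Pb + 15 for each unit, where Pb is the price buyers pay.
Supply in terms of Pb becomes Qs = -275 + 7(Pb + 15) = -170 + 7Pb. Setting this equal to demand: 250 - 0.5Pb = -170 + 7Pb, so Pb = 56.
Sellers receive Ps = 56 + 15 = 71; Q' = 250 − 0.5·56 = 222.
Government outlay = subsidy × quantity = 15 × 222 = 3330.

Government cost = $3330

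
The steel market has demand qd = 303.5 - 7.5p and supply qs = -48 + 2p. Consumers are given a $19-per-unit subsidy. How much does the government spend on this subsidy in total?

Pre-subsidy: 303.5 - 7.5p = -48 + 2p gives p* = 37, q* = 26.
With the rebate, buyers effectively pay pb = ps − 19, where ps is the price sellers receive.
Demand in terms of ps becomes qd = 303.5 − 7.5(ps − 19) = 446 - 7.5ps. Setting this equal to supply: 446 - 7.5ps = -48 + 2ps, so ps = 52.
Buyers pay pb = 52 − 19 = 33; q' = -48 + 2·52 = 56.
Government outlay = subsidy × quantity = 19 × 56 = 1064.

Government cost = $1064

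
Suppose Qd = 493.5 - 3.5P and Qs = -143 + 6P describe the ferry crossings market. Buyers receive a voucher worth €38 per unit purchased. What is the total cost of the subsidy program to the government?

Pre-subsidy: 493.5 - 3.5P = -143 + 6P gives P* = 67, Q* = 259.
With the rebate, buyers effectively pay Pb = Ps − 38, where Ps is the price sellers receive.
Demand in terms of Ps becomes Qd = 493.5 − 3.5(Ps − 38) = 626.5 - 3.5Ps. Setting this equal to supply: 626.5 - 3.5Ps = -143 + 6Ps, so Ps = 81.
Buyers pay Pb = 81 − 38 = 43; Q' = -143 + 6·81 = 343.
Government outlay = subsidy × quantity = 38 × 343 = 13034.

Government cost = €13034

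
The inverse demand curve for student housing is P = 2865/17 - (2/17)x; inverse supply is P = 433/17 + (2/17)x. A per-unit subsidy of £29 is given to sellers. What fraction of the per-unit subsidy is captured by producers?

Pre-subsidy: 2865/17 - (2/17)x = 433/17 + (2/17)x gives x* = 608 and P* = 97.
With the subsidy, sellers receive Ps = Pb + 29 for each unit, where Pb is the price buyers pay.
On the curves, Pb = 2865/17 - (2/17)x and Ps = 433/17 + (2/17)x; the wedge Ps − Pb = 29 gives 433/17 + (2/17)x − (2865/17 - (2/17)x) = 29, so x' = 731.25.
Then Pb = 2865/17 − (2/17)·731.25 = 82.5 and Ps = 433/17 + (2/17)·731.25 = 111.5.
Buyers' price falls by P* − Pb = 97 − 82.5 = 14.5; sellers' price rises by Ps − P* = 111.5 − 97 = 14.5.
So producers capture 14.5/29 = 0.5 of each unit of subsidy.

Producer share = 0.5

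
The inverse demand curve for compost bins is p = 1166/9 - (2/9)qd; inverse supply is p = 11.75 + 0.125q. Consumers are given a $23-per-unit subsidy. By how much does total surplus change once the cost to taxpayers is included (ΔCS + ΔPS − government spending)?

Net change in total surplus = -$761.76

Pre-subsidy: 1166/9 - (2/9)q = 11.75 + 0.125q gives q* = 339.28 and p* = 54.16.
With the rebate, buyers effectively pay pb = ps − 23, where ps is the price sellers receive.
On the curves, pb = 1166/9 - (2/9)q and ps = 11.75 + 0.125q; the wedge ps − pb = 23 gives 11.75 + 0.125q − (1166/9 - (2/9)q) = 23, so q' = 405.52.
Then pb = 1166/9 − (2/9)·405.52 = 39.44 and ps = 11.75 + 0.125·405.52 = 62.44.
ΔCS = ½(339.28 + 405.52)(54.16 − 39.44) = 5481.728; ΔPS = ½(339.28 + 405.52)(62.44 − 54.16) = 3083.472.
Government spending = 23 × 405.52 = 9326.96.
Net change = 5481.728 + 3083.472 − 9326.96 = -761.76. The loss equals the DWL triangle ½·23·66.24.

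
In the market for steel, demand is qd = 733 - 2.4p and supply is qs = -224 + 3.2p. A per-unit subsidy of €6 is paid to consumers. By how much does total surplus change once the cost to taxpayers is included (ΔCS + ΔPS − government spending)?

Net change in total surplus = -864/35

Pre-subsidy: 733 - 2.4p = -224 + 3.2p gives p* = 4785/28, q* = 2260/7.
With the rebate, buyers effectively pay pb = ps − 6, where ps is the price sellers receive.
Demand in terms of ps becomes qd = 733 − 2.4(ps − 6) = 747.4 - 2.4ps. Setting this equal to supply: 747.4 - 2.4ps = -224 + 3.2ps, so ps = 4857/28.
Buyers pay pb = 4857/28 − 6 = 4689/28; q' = -224 + 3.2·(4857/28) = 11588/35.
ΔCS = ½(2260/7 + 11588/35)(4785/28 − 4689/28) = 274656/245; ΔPS = ½(2260/7 + 11588/35)(4857/28 − 4785/28) = 205992/245.
Government spending = 6 × 11588/35 = 69528/35.
Net change = 274656/245 + 205992/245 − 69528/35 = -864/35. The loss equals the DWL triangle ½·6·288/35.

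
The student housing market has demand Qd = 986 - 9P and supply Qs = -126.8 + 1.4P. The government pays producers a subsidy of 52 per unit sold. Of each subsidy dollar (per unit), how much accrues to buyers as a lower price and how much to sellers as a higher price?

Buyers gain 7 per unit; sellers gain 45 per unit

Pre-subsidy: 986 - 9P = -126.8 + 1.4P gives P* = 107, Q* = 23.
With the subsidy, sellers receive Ps = Pb + 52 for each unit, where Pb is the price buyers pay.
Supply in terms of Pb becomes Qs = -126.8 + 1.4(Pb + 52) = -54 + 1.4Pb. Setting this equal to demand: 986 - 9Pb = -54 + 1.4Pb, so Pb = 100.
Sellers receive Ps = 100 + 52 = 152; Q' = 986 − 9·100 = 86.
Buyers' price falls by P* − Pb = 107 − 100 = 7; sellers' price rises by Ps − P* = 152 − 107 = 45.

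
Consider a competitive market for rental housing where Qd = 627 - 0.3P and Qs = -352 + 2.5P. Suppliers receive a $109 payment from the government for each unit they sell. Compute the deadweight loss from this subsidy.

Deadweight loss = 178215/112

Pre-subsidy: 627 - 0.3P = -352 + 2.5P gives P* = 4895/14, Q* = 14619/28.
With the subsidy, sellers receive Ps = Pb + 109 for each unit, where Pb is the price buyers pay.
Supply in terms of Pb becomes Qs = -352 + 2.5(Pb + 109) = -79.5 + 2.5Pb. Setting this equal to demand: 627 - 0.3Pb = -79.5 + 2.5Pb, so Pb = 7065/28.
Sellers receive Ps = 7065/28 + 109 = 10117/28; Q' = 627 − 0.3·(7065/28) = 30873/56.
The subsidy expands output by 30873/56 − 14619/28 = 1635/56 past the efficient level; on those units the gap between marginal cost and willingness to pay runs from 0 up to 109.
DWL = ½ × 109 × 1635/56 = 178215/112.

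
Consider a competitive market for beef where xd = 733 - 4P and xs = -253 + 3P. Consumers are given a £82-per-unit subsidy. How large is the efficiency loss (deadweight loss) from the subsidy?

Deadweight loss = 40344/7

Pre-subsidy: 733 - 4P = -253 + 3P gives P* = 986/7, x* = 1187/7.
With the rebate, buyers effectively pay Pb = Ps − 82, where Ps is the price sellers receive.
Demand in terms of Ps becomes xd = 733 − 4(Ps − 82) = 1061 - 4Ps. Setting this equal to supply: 1061 - 4Ps = -253 + 3Ps, so Ps = 1314/7.
Buyers pay Pb = 1314/7 − 82 = 740/7; x' = -253 + 3·(1314/7) = 2171/7.
The subsidy expands output by 2171/7 − 1187/7 = 984/7 past the efficient level; on those units the gap between marginal cost and willingness to pay runs from 0 up to 82.
DWL = ½ × 82 × 984/7 = 40344/7.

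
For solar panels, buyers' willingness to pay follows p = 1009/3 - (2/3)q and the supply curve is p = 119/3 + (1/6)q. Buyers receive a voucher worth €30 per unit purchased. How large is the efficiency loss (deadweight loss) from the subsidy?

Deadweight loss = €540

Pre-subsidy: 1009/3 - (2/3)q = 119/3 + (1/6)q gives q* = 356 and p* = 99.
With the rebate, buyers effectively pay pb = ps − 30, where ps is the price sellers receive.
On the curves, pb = 1009/3 - (2/3)q and ps = 119/3 + (1/6)q; the wedge ps − pb = 30 gives 119/3 + (1/6)q − (1009/3 - (2/3)q) = 30, so q' = 392.
Then pb = 1009/3 − (2/3)·392 = 75 and ps = 119/3 + (1/6)·392 = 105.
The subsidy expands output by 392 − 356 = 36 past the efficient level; on those units the gap between marginal cost and willingness to pay runs from 0 up to 30.
DWL = ½ × 30 × 36 = 540.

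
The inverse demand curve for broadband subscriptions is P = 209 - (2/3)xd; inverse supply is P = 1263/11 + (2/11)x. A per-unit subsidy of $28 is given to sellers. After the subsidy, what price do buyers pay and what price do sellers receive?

Buyers pay $113; sellers receive $141

Pre-subsidy: 209 - (2/3)x = 1263/11 + (2/11)x gives x* = 111 and P* = 135.
With the subsidy, sellers receive Ps = Pb + 28 for each unit, where Pb is the price buyers pay.
On the curves, Pb = 209 - (2/3)x and Ps = 1263/11 + (2/11)x; the wedge Ps − Pb = 28 gives 1263/11 + (2/11)x − (209 - (2/3)x) = 28, so x' = 144.
Then Pb = 209 − (2/3)·144 = 113 and Ps = 1263/11 + (2/11)·144 = 141.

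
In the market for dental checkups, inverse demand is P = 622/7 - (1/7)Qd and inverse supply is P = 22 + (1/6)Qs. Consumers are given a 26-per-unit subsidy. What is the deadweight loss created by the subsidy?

Pre-subsidy: 622/7 - (1/7)Q = 22 + (1/6)Q gives Q* = 216 and P* = 58.
With the rebate, buyers effectively pay Pb = Ps − 26, where Ps is the price sellers receive.
On the curves, Pb = 622/7 - (1/7)Q and Ps = 22 + (1/6)Q; the wedge Ps − Pb = 26 gives 22 + (1/6)Q − (622/7 - (1/7)Q) = 26, so Q' = 300.
Then Pb = 622/7 − (1/7)·300 = 46 and Ps = 22 + (1/6)·300 = 72.
The subsidy expands output by 300 − 216 = 84 past the efficient level; on those units the gap between marginal cost and willingness to pay runs from 0 up to 26.
DWL = ½ × 26 × 84 = 1092.

Deadweight loss = 1092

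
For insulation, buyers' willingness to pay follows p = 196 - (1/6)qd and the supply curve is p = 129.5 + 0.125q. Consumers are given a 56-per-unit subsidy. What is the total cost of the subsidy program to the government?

Government cost = 23520

Pre-subsidy: 196 - (1/6)q = 129.5 + 0.125q gives q* = 228 and p* = 158.
With the rebate, buyers effectively pay pb = ps − 56, where ps is the price sellers receive.
On the curves, pb = 196 - (1/6)q and ps = 129.5 + 0.125q; the wedge ps − pb = 56 gives 129.5 + 0.125q − (196 - (1/6)q) = 56, so q' = 420.
Then pb = 196 − (1/6)·420 = 126 and ps = 129.5 + 0.125·420 = 182.
Government outlay = subsidy × quantity = 56 × 420 = 23520.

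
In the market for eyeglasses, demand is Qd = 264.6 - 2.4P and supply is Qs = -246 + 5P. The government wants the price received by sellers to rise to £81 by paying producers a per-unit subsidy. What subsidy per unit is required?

Required subsidy s = £37 per unit

At a seller price of 81, quantity supplied is -246 + 5·81 = 159.
Buyers absorb 159 only when they pay Pb with 264.6 − 2.4·Pb = 159, i.e. Pb = 44.
s = Ps − Pb = 81 − 44 = 37.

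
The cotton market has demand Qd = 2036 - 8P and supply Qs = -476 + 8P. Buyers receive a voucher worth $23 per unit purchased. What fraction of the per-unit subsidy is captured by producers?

Pre-subsidy: 2036 - 8P = -476 + 8P gives P* = 157, Q* = 780.
With the rebate, buyers effectively pay Pb = Ps − 23, where Ps is the price sellers receive.
Demand in terms of Ps becomes Qd = 2036 − 8(Ps − 23) = 2220 - 8Ps. Setting this equal to supply: 2220 - 8Ps = -476 + 8Ps, so Ps = 168.5.
Buyers pay Pb = 168.5 − 23 = 145.5; Q' = -476 + 8·168.5 = 872.
Buyers' price falls by P* − Pb = 157 − 145.5 = 11.5; sellers' price rises by Ps − P* = 168.5 − 157 = 11.5.
So producers capture 11.5/23 = 0.5 of each unit of subsidy.

Producer share = 0.5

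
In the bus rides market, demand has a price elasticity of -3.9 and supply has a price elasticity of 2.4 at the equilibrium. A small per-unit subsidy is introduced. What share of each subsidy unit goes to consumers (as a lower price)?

For a small subsidy around the equilibrium, the benefit split depends on the relative slopes, which at a point are proportional to the elasticities.
Buyer share = εs/(εs + |εd|) = 2.4/(2.4 + 3.9) = 8/21; seller share = |εd|/(εs + |εd|) = 13/21.

Consumer share = 8/21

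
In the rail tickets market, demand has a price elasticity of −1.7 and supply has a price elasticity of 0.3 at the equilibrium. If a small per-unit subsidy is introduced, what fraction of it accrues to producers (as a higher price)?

Producer share = 0.85

For a small subsidy around the equilibrium, the benefit split depends on the relative slopes, which at a point are proportional to the elasticities.
Buyer share = εs/(εs + |εd|) = 0.3/(0.3 + 1.7) = 0.15; seller share = |εd|/(εs + |εd|) = 0.85.
So producers capture 0.85 of the subsidy.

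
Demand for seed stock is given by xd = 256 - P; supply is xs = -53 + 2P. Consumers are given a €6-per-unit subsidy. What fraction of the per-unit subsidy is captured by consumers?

Pre-subsidy: 256 - P = -53 + 2P gives P* = 103, x* = 153.
With the rebate, buyers effectively pay Pb = Ps − 6, where Ps is the price sellers receive.
Demand in terms of Ps becomes xd = 256 − 1(Ps − 6) = 262 - Ps. Setting this equal to supply: 262 - Ps = -53 + 2Ps, so Ps = 105.
Buyers pay Pb = 105 − 6 = 99; x' = -53 + 2·105 = 157.
Buyers' price falls by P* − Pb = 103 − 99 = 4; sellers' price rises by Ps − P* = 105 − 103 = 2.
So consumers capture 4/6 = 2/3 of each unit of subsidy.

Consumer share = 2/3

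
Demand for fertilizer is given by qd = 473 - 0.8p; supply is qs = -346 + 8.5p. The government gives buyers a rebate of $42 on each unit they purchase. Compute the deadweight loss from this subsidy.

Pre-subsidy: 473 - 0.8p = -346 + 8.5p gives p* = 2730/31, q* = 12479/31.
With the rebate, buyers effectively pay pb = ps − 42, where ps is the price sellers receive.
Demand in terms of ps becomes qd = 473 − 0.8(ps − 42) = 506.6 - 0.8ps. Setting this equal to supply: 506.6 - 0.8ps = -346 + 8.5ps, so ps = 2842/31.
Buyers pay pb = 2842/31 − 42 = 1540/31; q' = -346 + 8.5·(2842/31) = 13431/31.
The subsidy expands output by 13431/31 − 12479/31 = 952/31 past the efficient level; on those units the gap between marginal cost and willingness to pay runs from 0 up to 42.
DWL = ½ × 42 × 952/31 = 19992/31.

Deadweight loss = 19992/31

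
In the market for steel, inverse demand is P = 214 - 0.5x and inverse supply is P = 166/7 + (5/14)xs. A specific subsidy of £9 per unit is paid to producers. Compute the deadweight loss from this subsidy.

Deadweight loss = £47.25

Pre-subsidy: 214 - 0.5x = 166/7 + (5/14)x gives x* = 222 and P* = 103.
With the subsidy, sellers receive Ps = Pb + 9 for each unit, where Pb is the price buyers pay.
On the curves, Pb = 214 - 0.5x and Ps = 166/7 + (5/14)x; the wedge Ps − Pb = 9 gives 166/7 + (5/14)x − (214 - 0.5x) = 9, so x' = 232.5.
Then Pb = 214 − 0.5·232.5 = 97.75 and Ps = 166/7 + (5/14)·232.5 = 106.75.
The subsidy expands output by 232.5 − 222 = 10.5 past the efficient level; on those units the gap between marginal cost and willingness to pay runs from 0 up to 9.
DWL = ½ × 9 × 10.5 = 47.25.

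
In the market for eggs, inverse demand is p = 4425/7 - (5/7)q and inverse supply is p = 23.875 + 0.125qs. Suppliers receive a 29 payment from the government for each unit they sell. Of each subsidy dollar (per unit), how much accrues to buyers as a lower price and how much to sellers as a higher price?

Buyers gain 1160/47 per unit; sellers gain 203/47 per unit

Pre-subsidy: 4425/7 - (5/7)q = 23.875 + 0.125q gives q* = 34063/47 and p* = 5380/47.
With the subsidy, sellers receive ps = pb + 29 for each unit, where pb is the price buyers pay.
On the curves, pb = 4425/7 - (5/7)q and ps = 23.875 + 0.125q; the wedge ps − pb = 29 gives 23.875 + 0.125q − (4425/7 - (5/7)q) = 29, so q' = 35687/47.
Then pb = 4425/7 − (5/7)·(35687/47) = 4220/47 and ps = 23.875 + 0.125·(35687/47) = 5583/47.
Buyers' price falls by p* − pb = 5380/47 − 4220/47 = 1160/47; sellers' price rises by ps − p* = 5583/47 − 5380/47 = 203/47.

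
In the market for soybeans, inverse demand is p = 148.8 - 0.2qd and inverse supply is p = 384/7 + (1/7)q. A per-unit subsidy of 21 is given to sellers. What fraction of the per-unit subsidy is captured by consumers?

Consumer share = 7/12

Pre-subsidy: 148.8 - 0.2q = 384/7 + (1/7)q gives q* = 274 and p* = 94.
With the subsidy, sellers receive ps = pb + 21 for each unit, where pb is the price buyers pay.
On the curves, pb = 148.8 - 0.2q and ps = 384/7 + (1/7)q; the wedge ps − pb = 21 gives 384/7 + (1/7)q − (148.8 - 0.2q) = 21, so q' = 335.25.
Then pb = 148.8 − 0.2·335.25 = 81.75 and ps = 384/7 + (1/7)·335.25 = 102.75.
Buyers' price falls by p* − pb = 94 − 81.75 = 12.25; sellers' price rises by ps − p* = 102.75 − 94 = 8.75.
So consumers capture 12.25/21 = 7/12 of each unit of subsidy.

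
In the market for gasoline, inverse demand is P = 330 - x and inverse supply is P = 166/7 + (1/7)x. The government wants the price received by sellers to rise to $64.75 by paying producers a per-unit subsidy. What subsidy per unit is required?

At a seller price of 64.75, quantity supplied is -166 + 7·64.75 = 287.25.
Buyers absorb 287.25 only when they pay Pb = 330 − 1·287.25 = 42.75.
s = Ps − Pb = 64.75 − 42.75 = 22.

Required subsidy s = $22 per unit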